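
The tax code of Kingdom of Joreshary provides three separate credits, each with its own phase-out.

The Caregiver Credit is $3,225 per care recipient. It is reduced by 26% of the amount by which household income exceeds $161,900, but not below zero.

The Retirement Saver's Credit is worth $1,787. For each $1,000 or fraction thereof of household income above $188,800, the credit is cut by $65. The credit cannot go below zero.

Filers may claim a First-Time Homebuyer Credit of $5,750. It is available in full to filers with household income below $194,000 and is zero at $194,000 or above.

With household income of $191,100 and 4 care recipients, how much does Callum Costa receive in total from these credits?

Caregiver Credit: base = 4 × $3,225 = $12,900. 26% of the $29,200 excess over $161,900 is $7,592; credit = $12,900 − $7,592 = $5,308.
Retirement Saver's Credit: income exceeds $188,800 by $2,300, which is 3 full-or-partial $1,000 increments; reduction = 3 × $65 = $195, leaving $1,592.
First-Time Homebuyer Credit: $191,100 is below the $194,000 cutoff, so the full $5,750 applies.
Total: $5,308 + $1,592 + $5,750 = $12,650.

$12,650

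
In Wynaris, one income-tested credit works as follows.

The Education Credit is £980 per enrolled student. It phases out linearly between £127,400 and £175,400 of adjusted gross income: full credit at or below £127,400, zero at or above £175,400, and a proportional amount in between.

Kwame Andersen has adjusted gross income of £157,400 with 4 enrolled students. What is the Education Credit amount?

Education Credit: base = 4 × £980 = £3,920. £157,400 is £30,000 into a £48,000 phase-out range, leaving 18,000/48,000 of the credit: £3,920 × 18,000/48,000 = £1,470.

£1,470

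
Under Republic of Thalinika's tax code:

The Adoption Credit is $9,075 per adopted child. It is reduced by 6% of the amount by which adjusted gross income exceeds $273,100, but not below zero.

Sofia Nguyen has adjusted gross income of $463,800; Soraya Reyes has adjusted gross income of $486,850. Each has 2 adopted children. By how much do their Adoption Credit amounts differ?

$1,383

Sofia ($463,800): Adoption Credit: base = 2 × $9,075 = $18,150. 6% of the $190,700 excess over $273,100 is $11,442; credit = $18,150 − $11,442 = $6,708.
Soraya ($486,850): Adoption Credit: base = 2 × $9,075 = $18,150. 6% of the $213,750 excess over $273,100 is $12,825; credit = $18,150 − $12,825 = $5,325.
Difference: |$6,708 − $5,325| = $1,383.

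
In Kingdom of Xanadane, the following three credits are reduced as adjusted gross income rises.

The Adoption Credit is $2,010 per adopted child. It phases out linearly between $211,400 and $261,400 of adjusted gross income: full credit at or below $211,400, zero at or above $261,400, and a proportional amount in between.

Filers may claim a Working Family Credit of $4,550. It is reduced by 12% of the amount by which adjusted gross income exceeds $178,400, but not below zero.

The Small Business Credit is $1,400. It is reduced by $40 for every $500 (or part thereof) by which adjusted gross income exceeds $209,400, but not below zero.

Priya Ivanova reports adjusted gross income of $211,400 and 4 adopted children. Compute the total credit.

Adoption Credit: base = 4 × $2,010 = $8,040. $211,400 is at or below the $211,400 threshold, so the full $8,040 applies.
Working Family Credit: 12% of the $33,000 excess over $178,400 is $3,960; credit = $4,550 − $3,960 = $590.
Small Business Credit: income exceeds $209,400 by $2,000, which is 4 full-or-partial $500 increments; reduction = 4 × $40 = $160, leaving $1,240.
Total: $8,040 + $590 + $1,240 = $9,870.

$9,870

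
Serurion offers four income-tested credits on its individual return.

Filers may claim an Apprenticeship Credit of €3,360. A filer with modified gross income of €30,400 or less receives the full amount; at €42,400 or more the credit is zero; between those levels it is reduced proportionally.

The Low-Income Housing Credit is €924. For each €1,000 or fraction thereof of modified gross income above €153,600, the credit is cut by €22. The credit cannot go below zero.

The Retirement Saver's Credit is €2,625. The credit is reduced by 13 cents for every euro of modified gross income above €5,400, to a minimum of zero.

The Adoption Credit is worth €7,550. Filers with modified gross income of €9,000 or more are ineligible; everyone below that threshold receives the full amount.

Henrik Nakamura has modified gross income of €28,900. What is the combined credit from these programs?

Apprenticeship Credit: €28,900 is at or below the €30,400 threshold, so the full €3,360 applies.
Low-Income Housing Credit: €28,900 is at or below the €153,600 threshold, so the full €924 applies.
Retirement Saver's Credit: 13% of the €23,500 excess over €5,400 is €3,055 ≥ base, so the credit is €0.
Adoption Credit: €28,900 meets or exceeds the €9,000 cutoff, so the credit is €0.
Total: €3,360 + €924 + €0 + €0 = €4,284.

€4,284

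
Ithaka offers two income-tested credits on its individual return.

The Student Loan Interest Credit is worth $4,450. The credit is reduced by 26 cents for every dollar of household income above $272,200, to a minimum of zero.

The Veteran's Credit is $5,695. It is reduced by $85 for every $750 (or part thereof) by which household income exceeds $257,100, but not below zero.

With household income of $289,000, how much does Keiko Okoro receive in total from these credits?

$2,122

Student Loan Interest Credit: 26% of the $16,800 excess over $272,200 is $4,368; credit = $4,450 − $4,368 = $82.
Veteran's Credit: income exceeds $257,100 by $31,900, which is 43 full-or-partial $750 increments; reduction = 43 × $85 = $3,655, leaving $2,040.
Total: $82 + $2,040 = $2,122.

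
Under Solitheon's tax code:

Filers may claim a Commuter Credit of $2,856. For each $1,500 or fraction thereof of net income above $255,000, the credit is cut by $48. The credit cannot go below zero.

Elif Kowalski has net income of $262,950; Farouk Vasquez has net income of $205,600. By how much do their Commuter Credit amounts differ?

$288

Elif ($262,950): Commuter Credit: income exceeds $255,000 by $7,950, which is 6 full-or-partial $1,500 increments; reduction = 6 × $48 = $288, leaving $2,568.
Farouk ($205,600): Commuter Credit: $205,600 is at or below the $255,000 threshold, so the full $2,856 applies.
Difference: |$2,568 − $2,856| = $288.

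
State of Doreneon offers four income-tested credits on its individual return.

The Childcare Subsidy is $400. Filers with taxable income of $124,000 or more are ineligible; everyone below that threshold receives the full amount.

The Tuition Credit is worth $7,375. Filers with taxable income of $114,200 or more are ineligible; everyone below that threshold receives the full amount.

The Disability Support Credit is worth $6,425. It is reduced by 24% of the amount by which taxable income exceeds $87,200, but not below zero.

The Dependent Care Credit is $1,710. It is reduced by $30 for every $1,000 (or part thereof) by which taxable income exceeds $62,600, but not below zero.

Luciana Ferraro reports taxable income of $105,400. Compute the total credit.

$10,252

Childcare Subsidy: $105,400 is below the $124,000 cutoff, so the full $400 applies.
Tuition Credit: $105,400 is below the $114,200 cutoff, so the full $7,375 applies.
Disability Support Credit: 24% of the $18,200 excess over $87,200 is $4,368; credit = $6,425 − $4,368 = $2,057.
Dependent Care Credit: income exceeds $62,600 by $42,800, which is 43 full-or-partial $1,000 increments; reduction = 43 × $30 = $1,290, leaving $420.
Total: $400 + $7,375 + $2,057 + $420 = $10,252.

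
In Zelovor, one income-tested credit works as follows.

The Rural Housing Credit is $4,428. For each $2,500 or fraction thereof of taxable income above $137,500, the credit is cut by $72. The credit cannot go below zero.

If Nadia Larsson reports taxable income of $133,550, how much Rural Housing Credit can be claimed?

Rural Housing Credit: $133,550 is at or below the $137,500 threshold, so the full $4,428 applies.

$4,428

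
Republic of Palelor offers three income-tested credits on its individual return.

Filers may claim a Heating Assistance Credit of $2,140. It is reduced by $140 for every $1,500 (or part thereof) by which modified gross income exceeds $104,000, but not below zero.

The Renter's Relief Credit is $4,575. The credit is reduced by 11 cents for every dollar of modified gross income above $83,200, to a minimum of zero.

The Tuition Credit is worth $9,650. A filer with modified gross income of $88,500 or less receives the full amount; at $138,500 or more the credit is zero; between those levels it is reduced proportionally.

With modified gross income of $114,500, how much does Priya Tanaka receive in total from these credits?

$6,924

Heating Assistance Credit: income exceeds $104,000 by $10,500, which is 7 full-or-partial $1,500 increments; reduction = 7 × $140 = $980, leaving $1,160.
Renter's Relief Credit: 11% of the $31,300 excess over $83,200 is $3,443; credit = $4,575 − $3,443 = $1,132.
Tuition Credit: $114,500 is $26,000 into a $50,000 phase-out range, leaving 24,000/50,000 of the credit: $9,650 × 24,000/50,000 = $4,632.
Total: $1,160 + $1,132 + $4,632 = $6,924.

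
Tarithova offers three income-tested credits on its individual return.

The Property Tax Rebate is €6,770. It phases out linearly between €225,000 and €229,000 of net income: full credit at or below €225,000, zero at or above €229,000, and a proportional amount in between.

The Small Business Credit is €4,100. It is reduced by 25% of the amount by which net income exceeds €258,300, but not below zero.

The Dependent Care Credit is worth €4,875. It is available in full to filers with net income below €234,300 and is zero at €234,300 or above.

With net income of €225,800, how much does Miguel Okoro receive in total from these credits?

€14,391

Property Tax Rebate: €225,800 is €800 into a €4,000 phase-out range, leaving 3,200/4,000 of the credit: €6,770 × 3,200/4,000 = €5,416.
Small Business Credit: €225,800 is at or below the €258,300 threshold, so the full €4,100 applies.
Dependent Care Credit: €225,800 is below the €234,300 cutoff, so the full €4,875 applies.
Total: €5,416 + €4,100 + €4,875 = €14,391.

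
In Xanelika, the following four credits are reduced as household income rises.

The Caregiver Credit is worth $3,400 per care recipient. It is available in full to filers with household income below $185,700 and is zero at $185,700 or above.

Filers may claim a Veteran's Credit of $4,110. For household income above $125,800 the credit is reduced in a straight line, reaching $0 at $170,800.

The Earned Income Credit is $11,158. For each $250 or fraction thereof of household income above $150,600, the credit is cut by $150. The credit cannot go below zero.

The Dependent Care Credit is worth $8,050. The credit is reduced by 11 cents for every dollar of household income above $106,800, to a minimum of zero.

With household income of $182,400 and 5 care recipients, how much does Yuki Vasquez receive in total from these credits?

$17,000

Caregiver Credit: base = 5 × $3,400 = $17,000. $182,400 is below the $185,700 cutoff, so the full $17,000 applies.
Veteran's Credit: $182,400 is at or above $170,800, so the credit is $0.
Earned Income Credit: income exceeds $150,600 by $31,800 → 128 increments × $150 = $19,200 ≥ base, so the credit is $0.
Dependent Care Credit: 11% of the $75,600 excess over $106,800 is $8,316 ≥ base, so the credit is $0.
Total: $17,000 + $0 + $0 + $0 = $17,000.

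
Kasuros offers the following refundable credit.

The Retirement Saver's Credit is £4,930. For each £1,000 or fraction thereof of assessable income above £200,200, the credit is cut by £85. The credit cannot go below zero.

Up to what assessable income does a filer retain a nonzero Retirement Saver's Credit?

£257,200

After 57 increments the reduction is 57 × £85 = £4,845, leaving £85; one more increment wipes it out. Increment 57 ends at excess 57 × £1,000 = £57,000, so the highest qualifying income is £200,200 + £57,000 = £257,200.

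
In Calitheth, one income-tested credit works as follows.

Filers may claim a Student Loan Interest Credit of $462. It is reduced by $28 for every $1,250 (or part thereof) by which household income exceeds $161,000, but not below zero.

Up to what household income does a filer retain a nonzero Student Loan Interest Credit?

After 16 increments the reduction is 16 × $28 = $448, leaving $14; one more increment wipes it out. Increment 16 ends at excess 16 × $1,250 = $20,000, so the highest qualifying income is $161,000 + $20,000 = $181,000.

$181,000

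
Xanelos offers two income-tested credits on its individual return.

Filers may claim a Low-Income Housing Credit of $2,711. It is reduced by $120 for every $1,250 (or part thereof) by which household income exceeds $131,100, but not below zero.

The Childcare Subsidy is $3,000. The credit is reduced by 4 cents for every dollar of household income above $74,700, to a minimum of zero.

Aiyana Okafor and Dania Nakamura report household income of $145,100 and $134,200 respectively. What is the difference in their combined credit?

$1,516

Aiyana ($145,100): Low-Income Housing Credit: income exceeds $131,100 by $14,000, which is 12 full-or-partial $1,250 increments; reduction = 12 × $120 = $1,440, leaving $1,271. Childcare Subsidy: 4% of the $70,400 excess over $74,700 is $2,816; credit = $3,000 − $2,816 = $184. total $1,271 + $184 = $1,455
Dania ($134,200): Low-Income Housing Credit: income exceeds $131,100 by $3,100, which is 3 full-or-partial $1,250 increments; reduction = 3 × $120 = $360, leaving $2,351. Childcare Subsidy: 4% of the $59,500 excess over $74,700 is $2,380; credit = $3,000 − $2,380 = $620. total $2,351 + $620 = $2,971
Difference: |$1,455 − $2,971| = $1,516.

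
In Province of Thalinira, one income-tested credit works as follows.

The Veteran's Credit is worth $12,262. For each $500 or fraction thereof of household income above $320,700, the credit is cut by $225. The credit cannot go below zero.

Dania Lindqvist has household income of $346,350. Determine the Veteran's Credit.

Veteran's Credit: income exceeds $320,700 by $25,650, which is 52 full-or-partial $500 increments; reduction = 52 × $225 = $11,700, leaving $562.

$562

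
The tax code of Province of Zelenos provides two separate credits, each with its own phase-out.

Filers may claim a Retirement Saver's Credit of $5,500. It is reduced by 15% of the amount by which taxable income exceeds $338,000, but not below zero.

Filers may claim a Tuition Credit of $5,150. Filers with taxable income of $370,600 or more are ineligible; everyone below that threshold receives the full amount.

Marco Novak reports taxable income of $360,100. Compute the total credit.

Retirement Saver's Credit: 15% of the $22,100 excess over $338,000 is $3,315; credit = $5,500 − $3,315 = $2,185.
Tuition Credit: $360,100 is below the $370,600 cutoff, so the full $5,150 applies.
Total: $2,185 + $5,150 = $7,335.

$7,335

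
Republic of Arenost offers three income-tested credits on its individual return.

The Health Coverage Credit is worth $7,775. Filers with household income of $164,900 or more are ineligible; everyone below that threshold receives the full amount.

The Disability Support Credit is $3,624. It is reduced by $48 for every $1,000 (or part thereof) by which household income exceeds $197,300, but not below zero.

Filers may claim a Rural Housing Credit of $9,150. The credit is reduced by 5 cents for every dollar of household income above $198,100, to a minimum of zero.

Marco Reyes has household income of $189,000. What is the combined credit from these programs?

Health Coverage Credit: $189,000 meets or exceeds the $164,900 cutoff, so the credit is $0.
Disability Support Credit: $189,000 is at or below the $197,300 threshold, so the full $3,624 applies.
Rural Housing Credit: $189,000 is at or below the $198,100 threshold, so the full $9,150 applies.
Total: $0 + $3,624 + $9,150 = $12,774.

$12,774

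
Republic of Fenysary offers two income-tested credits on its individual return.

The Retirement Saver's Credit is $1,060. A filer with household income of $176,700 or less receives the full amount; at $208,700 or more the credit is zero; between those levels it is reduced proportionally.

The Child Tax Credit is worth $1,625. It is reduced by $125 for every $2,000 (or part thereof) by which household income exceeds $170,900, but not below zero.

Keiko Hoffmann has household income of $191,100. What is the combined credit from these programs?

Retirement Saver's Credit: $191,100 is $14,400 into a $32,000 phase-out range, leaving 17,600/32,000 of the credit: $1,060 × 17,600/32,000 = $583.
Child Tax Credit: income exceeds $170,900 by $20,200, which is 11 full-or-partial $2,000 increments; reduction = 11 × $125 = $1,375, leaving $250.
Total: $583 + $250 = $833.

$833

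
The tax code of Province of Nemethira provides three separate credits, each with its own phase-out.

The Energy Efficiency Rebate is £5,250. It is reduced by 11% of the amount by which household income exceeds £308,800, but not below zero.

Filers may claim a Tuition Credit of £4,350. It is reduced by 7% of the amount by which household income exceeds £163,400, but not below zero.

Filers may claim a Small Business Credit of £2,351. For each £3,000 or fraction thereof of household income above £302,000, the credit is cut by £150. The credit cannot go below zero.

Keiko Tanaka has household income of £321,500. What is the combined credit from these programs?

Energy Efficiency Rebate: 11% of the £12,700 excess over £308,800 is £1,397; credit = £5,250 − £1,397 = £3,853.
Tuition Credit: 7% of the £158,100 excess over £163,400 is £11,067 ≥ base, so the credit is £0.
Small Business Credit: income exceeds £302,000 by £19,500, which is 7 full-or-partial £3,000 increments; reduction = 7 × £150 = £1,050, leaving £1,301.
Total: £3,853 + £0 + £1,301 = £5,154.

£5,154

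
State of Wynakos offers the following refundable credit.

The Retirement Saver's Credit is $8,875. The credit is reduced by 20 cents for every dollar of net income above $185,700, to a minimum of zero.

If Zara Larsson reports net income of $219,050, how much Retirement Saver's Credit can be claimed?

Retirement Saver's Credit: 20% of the $33,350 excess over $185,700 is $6,670; credit = $8,875 − $6,670 = $2,205.

$2,205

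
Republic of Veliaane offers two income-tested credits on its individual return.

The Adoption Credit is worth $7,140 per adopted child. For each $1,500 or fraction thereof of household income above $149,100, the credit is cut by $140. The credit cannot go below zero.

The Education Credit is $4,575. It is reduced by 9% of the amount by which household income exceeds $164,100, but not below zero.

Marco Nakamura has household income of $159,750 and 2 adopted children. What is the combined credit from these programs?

Adoption Credit: base = 2 × $7,140 = $14,280. income exceeds $149,100 by $10,650, which is 8 full-or-partial $1,500 increments; reduction = 8 × $140 = $1,120, leaving $13,160.
Education Credit: $159,750 is at or below the $164,100 threshold, so the full $4,575 applies.
Total: $13,160 + $4,575 = $17,735.

$17,735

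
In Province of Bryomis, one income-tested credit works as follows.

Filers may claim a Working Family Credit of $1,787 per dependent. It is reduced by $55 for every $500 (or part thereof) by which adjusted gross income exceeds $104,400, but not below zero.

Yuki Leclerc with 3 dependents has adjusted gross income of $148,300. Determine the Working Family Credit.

$521

Working Family Credit: base = 3 × $1,787 = $5,361. income exceeds $104,400 by $43,900, which is 88 full-or-partial $500 increments; reduction = 88 × $55 = $4,840, leaving $521.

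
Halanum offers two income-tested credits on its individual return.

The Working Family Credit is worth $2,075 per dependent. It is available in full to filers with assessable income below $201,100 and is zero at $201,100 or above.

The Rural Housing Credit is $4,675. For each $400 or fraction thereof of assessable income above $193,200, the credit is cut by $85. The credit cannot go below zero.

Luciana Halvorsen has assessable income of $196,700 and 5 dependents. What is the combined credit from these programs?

$14,285

Working Family Credit: base = 5 × $2,075 = $10,375. $196,700 is below the $201,100 cutoff, so the full $10,375 applies.
Rural Housing Credit: income exceeds $193,200 by $3,500, which is 9 full-or-partial $400 increments; reduction = 9 × $85 = $765, leaving $3,910.
Total: $10,375 + $3,910 = $14,285.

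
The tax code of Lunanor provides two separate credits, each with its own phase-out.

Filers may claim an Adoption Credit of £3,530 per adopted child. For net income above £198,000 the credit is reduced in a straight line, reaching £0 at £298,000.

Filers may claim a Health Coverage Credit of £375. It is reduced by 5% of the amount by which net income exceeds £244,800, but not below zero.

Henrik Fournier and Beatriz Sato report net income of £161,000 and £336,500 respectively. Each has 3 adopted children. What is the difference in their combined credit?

£10,965

Henrik (£161,000): Adoption Credit: base = 3 × £3,530 = £10,590. £161,000 is at or below the £198,000 threshold, so the full £10,590 applies. Health Coverage Credit: £161,000 is at or below the £244,800 threshold, so the full £375 applies. total £10,590 + £375 = £10,965
Beatriz (£336,500): Adoption Credit: base = 3 × £3,530 = £10,590. £336,500 is at or above £298,000, so the credit is £0. Health Coverage Credit: 5% of the £91,700 excess over £244,800 is £4,585 ≥ base, so the credit is £0. total £0 + £0 = £0
Difference: |£10,965 − £0| = £10,965.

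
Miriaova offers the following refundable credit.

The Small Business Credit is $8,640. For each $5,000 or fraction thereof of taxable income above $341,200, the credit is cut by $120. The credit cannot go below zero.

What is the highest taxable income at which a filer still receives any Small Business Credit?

After 71 increments the reduction is 71 × $120 = $8,520, leaving $120; one more increment wipes it out. Increment 71 ends at excess 71 × $5,000 = $355,000, so the highest qualifying income is $341,200 + $355,000 = $696,200.

$696,200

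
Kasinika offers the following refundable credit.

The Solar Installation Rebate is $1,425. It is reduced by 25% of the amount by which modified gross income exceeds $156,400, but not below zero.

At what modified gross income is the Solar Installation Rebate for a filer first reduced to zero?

The credit falls by 25% of each dollar above $156,400, so it reaches zero when the excess is $1,425 / 25% = $5,700: income = $156,400 + $5,700 = $162,100.

$162,100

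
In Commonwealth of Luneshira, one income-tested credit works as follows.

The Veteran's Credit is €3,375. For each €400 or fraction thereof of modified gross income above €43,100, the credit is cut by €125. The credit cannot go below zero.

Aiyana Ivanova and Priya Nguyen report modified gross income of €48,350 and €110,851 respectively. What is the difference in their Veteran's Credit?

€1,625

Aiyana (€48,350): Veteran's Credit: income exceeds €43,100 by €5,250, which is 14 full-or-partial €400 increments; reduction = 14 × €125 = €1,750, leaving €1,625.
Priya (€110,851): Veteran's Credit: income exceeds €43,100 by €67,751 → 170 increments × €125 = €21,250 ≥ base, so the credit is €0.
Difference: |€1,625 − €0| = €1,625.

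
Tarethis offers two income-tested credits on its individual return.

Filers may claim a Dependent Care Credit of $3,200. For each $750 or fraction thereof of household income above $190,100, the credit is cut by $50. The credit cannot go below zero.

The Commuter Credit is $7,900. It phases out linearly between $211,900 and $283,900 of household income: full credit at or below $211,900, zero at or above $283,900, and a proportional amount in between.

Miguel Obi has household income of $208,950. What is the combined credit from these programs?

$9,800

Dependent Care Credit: income exceeds $190,100 by $18,850, which is 26 full-or-partial $750 increments; reduction = 26 × $50 = $1,300, leaving $1,900.
Commuter Credit: $208,950 is at or below the $211,900 threshold, so the full $7,900 applies.
Total: $1,900 + $7,900 = $9,800.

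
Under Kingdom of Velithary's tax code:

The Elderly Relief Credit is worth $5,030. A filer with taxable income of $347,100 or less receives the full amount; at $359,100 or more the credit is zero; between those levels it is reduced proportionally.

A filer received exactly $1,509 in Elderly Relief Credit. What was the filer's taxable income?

$355,500

$1,509 is 1,509/5,030 of the full $5,030, so 3,521/5,030 of the $12,000 range has been used: income = $347,100 + $12,000 × 3,521/5,030 = $355,500.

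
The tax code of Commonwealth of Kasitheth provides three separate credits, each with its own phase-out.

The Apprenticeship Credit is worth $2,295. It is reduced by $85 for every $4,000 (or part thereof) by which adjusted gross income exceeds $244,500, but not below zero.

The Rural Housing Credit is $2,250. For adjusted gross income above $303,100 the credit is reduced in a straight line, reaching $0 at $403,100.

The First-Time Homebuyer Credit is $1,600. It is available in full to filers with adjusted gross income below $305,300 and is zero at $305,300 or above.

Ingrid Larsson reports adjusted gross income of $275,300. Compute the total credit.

$5,465

Apprenticeship Credit: income exceeds $244,500 by $30,800, which is 8 full-or-partial $4,000 increments; reduction = 8 × $85 = $680, leaving $1,615.
Rural Housing Credit: $275,300 is at or below the $303,100 threshold, so the full $2,250 applies.
First-Time Homebuyer Credit: $275,300 is below the $305,300 cutoff, so the full $1,600 applies.
Total: $1,615 + $2,250 + $1,600 = $5,465.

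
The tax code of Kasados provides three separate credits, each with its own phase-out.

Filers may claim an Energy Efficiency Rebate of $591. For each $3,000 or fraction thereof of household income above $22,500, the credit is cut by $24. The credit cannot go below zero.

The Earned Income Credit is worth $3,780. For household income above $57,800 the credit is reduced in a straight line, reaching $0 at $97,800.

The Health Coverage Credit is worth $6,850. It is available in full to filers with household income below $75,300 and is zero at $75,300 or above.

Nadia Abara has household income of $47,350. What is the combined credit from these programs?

$11,005

Energy Efficiency Rebate: income exceeds $22,500 by $24,850, which is 9 full-or-partial $3,000 increments; reduction = 9 × $24 = $216, leaving $375.
Earned Income Credit: $47,350 is at or below the $57,800 threshold, so the full $3,780 applies.
Health Coverage Credit: $47,350 is below the $75,300 cutoff, so the full $6,850 applies.
Total: $375 + $3,780 + $6,850 = $11,005.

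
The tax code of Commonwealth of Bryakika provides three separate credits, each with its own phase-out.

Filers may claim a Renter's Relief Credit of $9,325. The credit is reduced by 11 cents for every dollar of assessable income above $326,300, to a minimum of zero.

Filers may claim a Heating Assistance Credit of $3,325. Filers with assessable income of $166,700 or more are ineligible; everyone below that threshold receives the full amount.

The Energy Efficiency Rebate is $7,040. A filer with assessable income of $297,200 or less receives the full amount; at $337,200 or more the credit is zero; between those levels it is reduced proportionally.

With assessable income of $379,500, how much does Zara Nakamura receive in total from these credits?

$3,473

Renter's Relief Credit: 11% of the $53,200 excess over $326,300 is $5,852; credit = $9,325 − $5,852 = $3,473.
Heating Assistance Credit: $379,500 meets or exceeds the $166,700 cutoff, so the credit is $0.
Energy Efficiency Rebate: $379,500 is at or above $337,200, so the credit is $0.
Total: $3,473 + $0 + $0 = $3,473.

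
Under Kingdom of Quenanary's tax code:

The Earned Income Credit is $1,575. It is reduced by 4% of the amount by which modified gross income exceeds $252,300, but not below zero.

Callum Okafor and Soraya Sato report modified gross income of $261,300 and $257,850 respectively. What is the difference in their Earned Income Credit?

$138

Callum ($261,300): Earned Income Credit: 4% of the $9,000 excess over $252,300 is $360; credit = $1,575 − $360 = $1,215.
Soraya ($257,850): Earned Income Credit: 4% of the $5,550 excess over $252,300 is $222; credit = $1,575 − $222 = $1,353.
Difference: |$1,215 − $1,353| = $138.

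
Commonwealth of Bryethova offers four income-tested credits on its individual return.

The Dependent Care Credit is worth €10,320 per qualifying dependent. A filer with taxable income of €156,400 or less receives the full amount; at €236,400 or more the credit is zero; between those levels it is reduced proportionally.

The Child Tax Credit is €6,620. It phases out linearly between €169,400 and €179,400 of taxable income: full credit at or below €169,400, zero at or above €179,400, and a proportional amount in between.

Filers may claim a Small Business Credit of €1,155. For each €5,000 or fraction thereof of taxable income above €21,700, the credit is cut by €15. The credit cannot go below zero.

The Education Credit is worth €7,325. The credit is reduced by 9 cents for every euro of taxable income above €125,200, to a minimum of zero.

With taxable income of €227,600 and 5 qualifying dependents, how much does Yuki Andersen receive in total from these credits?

€6,201

Dependent Care Credit: base = 5 × €10,320 = €51,600. €227,600 is €71,200 into a €80,000 phase-out range, leaving 8,800/80,000 of the credit: €51,600 × 8,800/80,000 = €5,676.
Child Tax Credit: €227,600 is at or above €179,400, so the credit is €0.
Small Business Credit: income exceeds €21,700 by €205,900, which is 42 full-or-partial €5,000 increments; reduction = 42 × €15 = €630, leaving €525.
Education Credit: 9% of the €102,400 excess over €125,200 is €9,216 ≥ base, so the credit is €0.
Total: €5,676 + €0 + €525 + €0 = €6,201.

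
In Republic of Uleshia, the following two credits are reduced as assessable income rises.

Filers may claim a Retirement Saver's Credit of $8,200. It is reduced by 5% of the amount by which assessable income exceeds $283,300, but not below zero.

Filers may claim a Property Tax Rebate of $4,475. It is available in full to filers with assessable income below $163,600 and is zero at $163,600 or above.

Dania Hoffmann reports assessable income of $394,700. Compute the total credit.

Retirement Saver's Credit: 5% of the $111,400 excess over $283,300 is $5,570; credit = $8,200 − $5,570 = $2,630.
Property Tax Rebate: $394,700 meets or exceeds the $163,600 cutoff, so the credit is $0.
Total: $2,630 + $0 = $2,630.

$2,630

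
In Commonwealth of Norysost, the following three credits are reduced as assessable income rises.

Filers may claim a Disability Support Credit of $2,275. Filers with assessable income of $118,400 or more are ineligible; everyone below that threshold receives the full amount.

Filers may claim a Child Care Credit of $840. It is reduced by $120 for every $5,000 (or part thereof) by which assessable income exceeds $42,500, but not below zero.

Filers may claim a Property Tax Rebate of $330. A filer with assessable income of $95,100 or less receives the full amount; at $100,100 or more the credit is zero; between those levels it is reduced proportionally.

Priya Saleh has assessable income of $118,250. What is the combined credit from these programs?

Disability Support Credit: $118,250 is below the $118,400 cutoff, so the full $2,275 applies.
Child Care Credit: income exceeds $42,500 by $75,750 → 16 increments × $120 = $1,920 ≥ base, so the credit is $0.
Property Tax Rebate: $118,250 is at or above $100,100, so the credit is $0.
Total: $2,275 + $0 + $0 = $2,275.

$2,275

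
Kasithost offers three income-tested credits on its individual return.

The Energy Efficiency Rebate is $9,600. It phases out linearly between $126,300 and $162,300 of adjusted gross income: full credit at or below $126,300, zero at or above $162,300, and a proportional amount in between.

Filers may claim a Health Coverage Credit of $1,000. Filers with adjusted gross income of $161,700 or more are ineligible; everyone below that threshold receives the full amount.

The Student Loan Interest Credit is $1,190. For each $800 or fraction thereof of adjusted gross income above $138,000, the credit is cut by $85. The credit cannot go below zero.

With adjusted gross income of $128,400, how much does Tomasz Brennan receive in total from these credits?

$11,230

Energy Efficiency Rebate: $128,400 is $2,100 into a $36,000 phase-out range, leaving 33,900/36,000 of the credit: $9,600 × 33,900/36,000 = $9,040.
Health Coverage Credit: $128,400 is below the $161,700 cutoff, so the full $1,000 applies.
Student Loan Interest Credit: $128,400 is at or below the $138,000 threshold, so the full $1,190 applies.
Total: $9,040 + $1,000 + $1,190 = $11,230.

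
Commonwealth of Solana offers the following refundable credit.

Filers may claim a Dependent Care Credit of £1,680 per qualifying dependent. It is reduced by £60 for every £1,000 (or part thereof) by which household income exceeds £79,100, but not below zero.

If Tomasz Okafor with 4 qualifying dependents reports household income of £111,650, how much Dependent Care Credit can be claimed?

£4,740

Dependent Care Credit: base = 4 × £1,680 = £6,720. income exceeds £79,100 by £32,550, which is 33 full-or-partial £1,000 increments; reduction = 33 × £60 = £1,980, leaving £4,740.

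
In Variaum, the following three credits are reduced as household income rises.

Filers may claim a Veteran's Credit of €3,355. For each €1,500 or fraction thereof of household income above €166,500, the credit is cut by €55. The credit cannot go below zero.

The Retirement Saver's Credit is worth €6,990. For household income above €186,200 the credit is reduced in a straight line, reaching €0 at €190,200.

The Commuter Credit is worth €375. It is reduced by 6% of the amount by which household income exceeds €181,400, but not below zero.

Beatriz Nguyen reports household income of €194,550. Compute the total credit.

€2,310

Veteran's Credit: income exceeds €166,500 by €28,050, which is 19 full-or-partial €1,500 increments; reduction = 19 × €55 = €1,045, leaving €2,310.
Retirement Saver's Credit: €194,550 is at or above €190,200, so the credit is €0.
Commuter Credit: 6% of the €13,150 excess over €181,400 is €789 ≥ base, so the credit is €0.
Total: €2,310 + €0 + €0 = €2,310.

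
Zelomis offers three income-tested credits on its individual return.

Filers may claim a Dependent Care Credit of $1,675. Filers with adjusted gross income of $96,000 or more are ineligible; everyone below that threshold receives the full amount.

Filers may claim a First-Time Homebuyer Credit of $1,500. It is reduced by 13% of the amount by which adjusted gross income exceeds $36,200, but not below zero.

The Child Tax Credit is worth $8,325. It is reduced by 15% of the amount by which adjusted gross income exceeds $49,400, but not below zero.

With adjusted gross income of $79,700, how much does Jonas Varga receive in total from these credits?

Dependent Care Credit: $79,700 is below the $96,000 cutoff, so the full $1,675 applies.
First-Time Homebuyer Credit: 13% of the $43,500 excess over $36,200 is $5,655 ≥ base, so the credit is $0.
Child Tax Credit: 15% of the $30,300 excess over $49,400 is $4,545; credit = $8,325 − $4,545 = $3,780.
Total: $1,675 + $0 + $3,780 = $5,455.

$5,455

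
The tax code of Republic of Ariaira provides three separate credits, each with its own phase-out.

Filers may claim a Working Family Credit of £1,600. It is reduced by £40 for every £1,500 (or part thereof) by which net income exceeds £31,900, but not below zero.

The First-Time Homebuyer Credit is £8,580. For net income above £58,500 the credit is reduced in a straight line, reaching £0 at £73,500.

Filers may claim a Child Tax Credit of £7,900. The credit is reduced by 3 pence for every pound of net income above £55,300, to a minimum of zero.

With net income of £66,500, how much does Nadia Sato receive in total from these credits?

£12,208

Working Family Credit: income exceeds £31,900 by £34,600, which is 24 full-or-partial £1,500 increments; reduction = 24 × £40 = £960, leaving £640.
First-Time Homebuyer Credit: £66,500 is £8,000 into a £15,000 phase-out range, leaving 7,000/15,000 of the credit: £8,580 × 7,000/15,000 = £4,004.
Child Tax Credit: 3% of the £11,200 excess over £55,300 is £336; credit = £7,900 − £336 = £7,564.
Total: £640 + £4,004 + £7,564 = £12,208.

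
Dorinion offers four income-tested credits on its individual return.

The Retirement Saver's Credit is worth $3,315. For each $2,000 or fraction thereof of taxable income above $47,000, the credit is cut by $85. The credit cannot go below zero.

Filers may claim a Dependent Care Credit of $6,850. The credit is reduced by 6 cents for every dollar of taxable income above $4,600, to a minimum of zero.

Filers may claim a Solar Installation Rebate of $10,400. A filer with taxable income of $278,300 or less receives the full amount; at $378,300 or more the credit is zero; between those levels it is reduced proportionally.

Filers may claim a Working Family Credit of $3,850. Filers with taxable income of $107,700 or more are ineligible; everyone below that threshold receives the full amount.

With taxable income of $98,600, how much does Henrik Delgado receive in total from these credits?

Retirement Saver's Credit: income exceeds $47,000 by $51,600, which is 26 full-or-partial $2,000 increments; reduction = 26 × $85 = $2,210, leaving $1,105.
Dependent Care Credit: 6% of the $94,000 excess over $4,600 is $5,640; credit = $6,850 − $5,640 = $1,210.
Solar Installation Rebate: $98,600 is at or below the $278,300 threshold, so the full $10,400 applies.
Working Family Credit: $98,600 is below the $107,700 cutoff, so the full $3,850 applies.
Total: $1,105 + $1,210 + $10,400 + $3,850 = $16,565.

$16,565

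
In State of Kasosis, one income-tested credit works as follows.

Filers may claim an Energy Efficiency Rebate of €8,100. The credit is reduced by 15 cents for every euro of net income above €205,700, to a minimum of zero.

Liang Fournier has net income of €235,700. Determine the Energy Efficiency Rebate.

€3,600

Energy Efficiency Rebate: 15% of the €30,000 excess over €205,700 is €4,500; credit = €8,100 − €4,500 = €3,600.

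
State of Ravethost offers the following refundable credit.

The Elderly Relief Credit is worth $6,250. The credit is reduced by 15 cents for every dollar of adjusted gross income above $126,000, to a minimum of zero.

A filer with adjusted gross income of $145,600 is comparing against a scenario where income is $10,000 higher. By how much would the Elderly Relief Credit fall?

$1,500

At $145,600 — 15% of the $19,600 excess over $126,000 is $2,940; credit = $6,250 − $2,940 = $3,310.
At $155,600 — 15% of the $29,600 excess over $126,000 is $4,440; credit = $6,250 − $4,440 = $1,810.
Lost: $3,310 − $1,810 = $1,500.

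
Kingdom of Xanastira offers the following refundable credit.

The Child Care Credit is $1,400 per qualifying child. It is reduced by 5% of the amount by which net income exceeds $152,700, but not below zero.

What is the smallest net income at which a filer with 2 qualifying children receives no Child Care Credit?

Full credit = 2 × $1,400 = $2,800.
The credit falls by 5% of each dollar above $152,700, so it reaches zero when the excess is $2,800 / 5% = $56,000: income = $152,700 + $56,000 = $208,700.

$208,700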